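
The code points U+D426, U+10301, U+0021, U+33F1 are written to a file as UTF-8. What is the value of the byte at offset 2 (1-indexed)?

1-indexed offset 2 is 0-indexed offset 1.
U+D426 → 3-byte form ED 90 A6 at offsets 0–2.
Offset 1 falls in char 1's range; it's byte 2 of ED 90 A6 = 0x90.

0x90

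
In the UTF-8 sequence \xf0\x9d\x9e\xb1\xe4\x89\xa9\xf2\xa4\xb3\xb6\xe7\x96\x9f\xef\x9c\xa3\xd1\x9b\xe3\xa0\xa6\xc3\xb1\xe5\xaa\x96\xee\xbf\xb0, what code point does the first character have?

U+1D7B1

Offset 0: leading byte 0xF0 = 11110000 → 4-byte char #1 = F0 9D 9E B1.
Leading byte 0xF0 = 11110000 matches 11110xxx → 4-byte sequence.
Byte 1: 0xF0 = 11110000, payload 000 (3 bits).
Byte 2: 0x9D = 10011101 (10xxxxxx ✓), payload 011101.
Byte 3: 0x9E = 10011110 (10xxxxxx ✓), payload 011110.
Byte 4: 0xB1 = 10110001 (10xxxxxx ✓), payload 110001.
Concatenate: 000011101011110110001 = 0x1D7B1 (21 bits → U+1D7B1).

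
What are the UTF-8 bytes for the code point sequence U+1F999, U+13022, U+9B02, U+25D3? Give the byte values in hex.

U+1F999: 4-byte form → F0 9F A6 99.
U+13022: 4-byte form → F0 93 80 A2.
U+9B02: 3-byte form → E9 AC 82.
U+25D3: 3-byte form → E2 97 93.
Concatenated (14 bytes): F0 9F A6 99 F0 93 80 A2 E9 AC 82 E2 97 93.

F0 9F A6 99 F0 93 80 A2 E9 AC 82 E2 97 93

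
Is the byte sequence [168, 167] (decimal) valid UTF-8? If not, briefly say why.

Byte 0xA8 = 10101000 has the form 10xxxxxx — a continuation byte — but there is no preceding leading byte.

invalid (continuation byte with no leading byte)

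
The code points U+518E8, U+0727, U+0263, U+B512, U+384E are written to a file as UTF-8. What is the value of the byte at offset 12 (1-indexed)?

0xE3

1-indexed offset 12 is 0-indexed offset 11.
U+518E8 → 4-byte form F1 91 A3 A8 at offsets 0–3.
U+0727 → 2-byte form DC A7 at offsets 4–5.
U+0263 → 2-byte form C9 A3 at offsets 6–7.
U+B512 → 3-byte form EB 94 92 at offsets 8–10.
U+384E → 3-byte form E3 A1 8E at offsets 11–13.
Offset 11 falls in char 5's range; it's byte 1 of E3 A1 8E = 0xE3.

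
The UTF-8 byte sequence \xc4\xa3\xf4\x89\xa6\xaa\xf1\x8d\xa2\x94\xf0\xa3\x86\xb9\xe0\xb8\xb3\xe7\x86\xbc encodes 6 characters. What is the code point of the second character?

U+1099AA

Offset 0: leading byte 0xC4 = 11000100 → 2-byte char #1 = C4 A3.
Offset 2: leading byte 0xF4 = 11110100 → 4-byte char #2 = F4 89 A6 AA.
Leading byte 0xF4 = 11110100 matches 11110xxx → 4-byte sequence.
Byte 1: 0xF4 = 11110100, payload 100 (3 bits).
Byte 2: 0x89 = 10001001 (10xxxxxx ✓), payload 001001.
Byte 3: 0xA6 = 10100110 (10xxxxxx ✓), payload 100110.
Byte 4: 0xAA = 10101010 (10xxxxxx ✓), payload 101010.
Concatenate: 100001001100110101010 = 0x1099AA (21 bits → U+1099AA).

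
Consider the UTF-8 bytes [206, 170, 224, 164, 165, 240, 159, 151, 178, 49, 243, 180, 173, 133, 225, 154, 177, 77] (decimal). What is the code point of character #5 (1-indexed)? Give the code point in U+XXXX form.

U+F4B45

Offset 0: leading byte 0xCE = 11001110 → 2-byte char #1 = CE AA.
Offset 2: leading byte 0xE0 = 11100000 → 3-byte char #2 = E0 A4 A5.
Offset 5: leading byte 0xF0 = 11110000 → 4-byte char #3 = F0 9F 97 B2.
Offset 9: leading byte 0x31 = 00110001 → 1-byte char #4 = 31.
Offset 10: leading byte 0xF3 = 11110011 → 4-byte char #5 = F3 B4 AD 85.
Leading byte 0xF3 = 11110011 matches 11110xxx → 4-byte sequence.
Byte 1: 0xF3 = 11110011, payload 011 (3 bits).
Byte 2: 0xB4 = 10110100 (10xxxxxx ✓), payload 110100.
Byte 3: 0xAD = 10101101 (10xxxxxx ✓), payload 101101.
Byte 4: 0x85 = 10000101 (10xxxxxx ✓), payload 000101.
Concatenate: 011110100101101000101 = 0xF4B45 (21 bits → U+F4B45).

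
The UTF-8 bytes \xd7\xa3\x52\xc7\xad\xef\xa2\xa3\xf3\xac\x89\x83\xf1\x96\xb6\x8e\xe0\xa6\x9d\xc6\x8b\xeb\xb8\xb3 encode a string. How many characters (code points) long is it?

9

Byte at offset 0: 0xD7 = 11010111 → 2-byte char (#1). Advance 2.
Byte at offset 2: 0x52 = 01010010 → 1-byte char (#2). Advance 1.
Byte at offset 3: 0xC7 = 11000111 → 2-byte char (#3). Advance 2.
Byte at offset 5: 0xEF = 11101111 → 3-byte char (#4). Advance 3.
Byte at offset 8: 0xF3 = 11110011 → 4-byte char (#5). Advance 4.
Byte at offset 12: 0xF1 = 11110001 → 4-byte char (#6). Advance 4.
Byte at offset 16: 0xE0 = 11100000 → 3-byte char (#7). Advance 3.
Byte at offset 19: 0xC6 = 11000110 → 2-byte char (#8). Advance 2.
Byte at offset 21: 0xEB = 11101011 → 3-byte char (#9). Advance 3.
Reached end at offset 24 after 9 code points.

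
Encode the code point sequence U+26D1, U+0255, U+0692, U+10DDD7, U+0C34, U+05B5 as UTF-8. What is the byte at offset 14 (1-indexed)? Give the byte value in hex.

0xB4

1-indexed offset 14 is 0-indexed offset 13.
U+26D1 → 3-byte form E2 9B 91 at offsets 0–2.
U+0255 → 2-byte form C9 95 at offsets 3–4.
U+0692 → 2-byte form DA 92 at offsets 5–6.
U+10DDD7 → 4-byte form F4 8D B7 97 at offsets 7–10.
U+0C34 → 3-byte form E0 B0 B4 at offsets 11–13.
Offset 13 falls in char 5's range; it's byte 3 of E0 B0 B4 = 0xB4.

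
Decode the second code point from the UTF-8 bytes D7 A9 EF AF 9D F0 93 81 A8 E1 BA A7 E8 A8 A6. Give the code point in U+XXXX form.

Offset 0: leading byte 0xD7 = 11010111 → 2-byte char #1 = D7 A9.
Offset 2: leading byte 0xEF = 11101111 → 3-byte char #2 = EF AF 9D.
Leading byte 0xEF = 11101111 matches 1110xxxx → 3-byte sequence.
Byte 1: 0xEF = 11101111, payload 1111 (4 bits).
Byte 2: 0xAF = 10101111 (10xxxxxx ✓), payload 101111.
Byte 3: 0x9D = 10011101 (10xxxxxx ✓), payload 011101.
Concatenate: 1111101111011101 = 0xFBDD (16 bits → U+FBDD).

U+FBDD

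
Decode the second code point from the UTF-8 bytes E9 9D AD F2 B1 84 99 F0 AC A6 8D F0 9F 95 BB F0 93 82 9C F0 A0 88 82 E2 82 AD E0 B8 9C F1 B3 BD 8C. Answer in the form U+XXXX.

Offset 0: leading byte 0xE9 = 11101001 → 3-byte char #1 = E9 9D AD.
Offset 3: leading byte 0xF2 = 11110010 → 4-byte char #2 = F2 B1 84 99.
Leading byte 0xF2 = 11110010 matches 11110xxx → 4-byte sequence.
Byte 1: 0xF2 = 11110010, payload 010 (3 bits).
Byte 2: 0xB1 = 10110001 (10xxxxxx ✓), payload 110001.
Byte 3: 0x84 = 10000100 (10xxxxxx ✓), payload 000100.
Byte 4: 0x99 = 10011001 (10xxxxxx ✓), payload 011001.
Concatenate: 010110001000100011001 = 0xB1119 (21 bits → U+B1119).

U+B1119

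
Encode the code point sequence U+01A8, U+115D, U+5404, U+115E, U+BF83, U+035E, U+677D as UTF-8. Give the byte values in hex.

U+01A8: 2-byte form → C6 A8.
U+115D: 3-byte form → E1 85 9D.
U+5404: 3-byte form → E5 90 84.
U+115E: 3-byte form → E1 85 9E.
U+BF83: 3-byte form → EB BE 83.
U+035E: 2-byte form → CD 9E.
U+677D: 3-byte form → E6 9D BD.
Concatenated (19 bytes): C6 A8 E1 85 9D E5 90 84 E1 85 9E EB BE 83 CD 9E E6 9D BD.

C6 A8 E1 85 9D E5 90 84 E1 85 9E EB BE 83 CD 9E E6 9D BD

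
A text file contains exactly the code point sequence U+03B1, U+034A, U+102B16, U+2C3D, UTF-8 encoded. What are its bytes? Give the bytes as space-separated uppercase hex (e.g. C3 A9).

CE B1 CD 8A F4 82 AC 96 E2 B0 BD

U+03B1: 2-byte form → CE B1.
U+034A: 2-byte form → CD 8A.
U+102B16: 4-byte form → F4 82 AC 96.
U+2C3D: 3-byte form → E2 B0 BD.
Concatenated (11 bytes): CE B1 CD 8A F4 82 AC 96 E2 B0 BD.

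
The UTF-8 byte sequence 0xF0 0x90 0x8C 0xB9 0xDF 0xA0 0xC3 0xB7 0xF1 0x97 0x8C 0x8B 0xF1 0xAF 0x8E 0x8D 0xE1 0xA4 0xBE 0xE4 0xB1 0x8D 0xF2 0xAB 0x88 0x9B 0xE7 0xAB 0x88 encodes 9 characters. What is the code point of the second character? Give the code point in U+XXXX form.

U+07E0

Offset 0: leading byte 0xF0 = 11110000 → 4-byte char #1 = F0 90 8C B9.
Offset 4: leading byte 0xDF = 11011111 → 2-byte char #2 = DF A0.
Leading byte 0xDF = 11011111 matches 110xxxxx → 2-byte sequence.
Byte 1: 0xDF = 11011111, payload 11111 (5 bits).
Byte 2: 0xA0 = 10100000 (10xxxxxx ✓), payload 100000.
Concatenate: 11111100000 = 0x7E0 (11 bits → U+07E0).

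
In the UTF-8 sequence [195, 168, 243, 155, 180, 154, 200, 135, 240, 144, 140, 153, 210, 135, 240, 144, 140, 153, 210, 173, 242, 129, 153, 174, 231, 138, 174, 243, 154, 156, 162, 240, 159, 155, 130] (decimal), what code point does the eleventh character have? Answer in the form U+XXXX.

U+1F6C2

Offset 0: leading byte 0xC3 = 11000011 → 2-byte char #1 = C3 A8.
Offset 2: leading byte 0xF3 = 11110011 → 4-byte char #2 = F3 9B B4 9A.
Offset 6: leading byte 0xC8 = 11001000 → 2-byte char #3 = C8 87.
Offset 8: leading byte 0xF0 = 11110000 → 4-byte char #4 = F0 90 8C 99.
Offset 12: leading byte 0xD2 = 11010010 → 2-byte char #5 = D2 87.
Offset 14: leading byte 0xF0 = 11110000 → 4-byte char #6 = F0 90 8C 99.
Offset 18: leading byte 0xD2 = 11010010 → 2-byte char #7 = D2 AD.
Offset 20: leading byte 0xF2 = 11110010 → 4-byte char #8 = F2 81 99 AE.
Offset 24: leading byte 0xE7 = 11100111 → 3-byte char #9 = E7 8A AE.
Offset 27: leading byte 0xF3 = 11110011 → 4-byte char #10 = F3 9A 9C A2.
Offset 31: leading byte 0xF0 = 11110000 → 4-byte char #11 = F0 9F 9B 82.
Leading byte 0xF0 = 11110000 matches 11110xxx → 4-byte sequence.
Byte 1: 0xF0 = 11110000, payload 000 (3 bits).
Byte 2: 0x9F = 10011111 (10xxxxxx ✓), payload 011111.
Byte 3: 0x9B = 10011011 (10xxxxxx ✓), payload 011011.
Byte 4: 0x82 = 10000010 (10xxxxxx ✓), payload 000010.
Concatenate: 000011111011011000010 = 0x1F6C2 (21 bits → U+1F6C2).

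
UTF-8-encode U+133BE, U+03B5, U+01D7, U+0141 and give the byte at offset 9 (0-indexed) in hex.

0x81

U+133BE → 4-byte form F0 93 8E BE at offsets 0–3.
U+03B5 → 2-byte form CE B5 at offsets 4–5.
U+01D7 → 2-byte form C7 97 at offsets 6–7.
U+0141 → 2-byte form C5 81 at offsets 8–9.
Offset 9 falls in char 4's range; it's byte 2 of C5 81 = 0x81.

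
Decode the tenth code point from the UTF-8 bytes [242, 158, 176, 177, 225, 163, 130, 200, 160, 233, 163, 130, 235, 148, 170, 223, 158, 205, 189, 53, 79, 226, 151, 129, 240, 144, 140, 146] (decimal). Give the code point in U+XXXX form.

Offset 0: leading byte 0xF2 = 11110010 → 4-byte char #1 = F2 9E B0 B1.
Offset 4: leading byte 0xE1 = 11100001 → 3-byte char #2 = E1 A3 82.
Offset 7: leading byte 0xC8 = 11001000 → 2-byte char #3 = C8 A0.
Offset 9: leading byte 0xE9 = 11101001 → 3-byte char #4 = E9 A3 82.
Offset 12: leading byte 0xEB = 11101011 → 3-byte char #5 = EB 94 AA.
Offset 15: leading byte 0xDF = 11011111 → 2-byte char #6 = DF 9E.
Offset 17: leading byte 0xCD = 11001101 → 2-byte char #7 = CD BD.
Offset 19: leading byte 0x35 = 00110101 → 1-byte char #8 = 35.
Offset 20: leading byte 0x4F = 01001111 → 1-byte char #9 = 4F.
Offset 21: leading byte 0xE2 = 11100010 → 3-byte char #10 = E2 97 81.
Leading byte 0xE2 = 11100010 matches 1110xxxx → 3-byte sequence.
Byte 1: 0xE2 = 11100010, payload 0010 (4 bits).
Byte 2: 0x97 = 10010111 (10xxxxxx ✓), payload 010111.
Byte 3: 0x81 = 10000001 (10xxxxxx ✓), payload 000001.
Concatenate: 0010010111000001 = 0x25C1 (16 bits → U+25C1).

U+25C1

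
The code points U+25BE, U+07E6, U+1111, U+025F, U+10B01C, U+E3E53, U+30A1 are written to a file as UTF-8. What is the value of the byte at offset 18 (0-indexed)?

0xE3

U+25BE → 3-byte form E2 96 BE at offsets 0–2.
U+07E6 → 2-byte form DF A6 at offsets 3–4.
U+1111 → 3-byte form E1 84 91 at offsets 5–7.
U+025F → 2-byte form C9 9F at offsets 8–9.
U+10B01C → 4-byte form F4 8B 80 9C at offsets 10–13.
U+E3E53 → 4-byte form F3 A3 B9 93 at offsets 14–17.
U+30A1 → 3-byte form E3 82 A1 at offsets 18–20.
Offset 18 falls in char 7's range; it's byte 1 of E3 82 A1 = 0xE3.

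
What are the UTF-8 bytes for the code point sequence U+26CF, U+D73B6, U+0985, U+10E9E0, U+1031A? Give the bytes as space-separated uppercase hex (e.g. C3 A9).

E2 9B 8F F3 97 8E B6 E0 A6 85 F4 8E A7 A0 F0 90 8C 9A

U+26CF: 3-byte form → E2 9B 8F.
U+D73B6: 4-byte form → F3 97 8E B6.
U+0985: 3-byte form → E0 A6 85.
U+10E9E0: 4-byte form → F4 8E A7 A0.
U+1031A: 4-byte form → F0 90 8C 9A.
Concatenated (18 bytes): E2 9B 8F F3 97 8E B6 E0 A6 85 F4 8E A7 A0 F0 90 8C 9A.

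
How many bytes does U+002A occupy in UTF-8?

1

U+002A = 0x2A. UTF-8 uses 1 byte below 0x80, 2 below 0x800, 3 below 0x10000, 4 up to 0x10FFFF. 0x2A is in U+0000–U+007F → 1 byte.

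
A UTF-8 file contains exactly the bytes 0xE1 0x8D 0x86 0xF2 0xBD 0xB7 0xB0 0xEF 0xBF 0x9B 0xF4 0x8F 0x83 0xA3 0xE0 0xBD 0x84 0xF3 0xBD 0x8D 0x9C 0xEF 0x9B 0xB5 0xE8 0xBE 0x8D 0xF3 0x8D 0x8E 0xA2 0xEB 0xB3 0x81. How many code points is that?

Byte at offset 0: 0xE1 = 11100001 → 3-byte char (#1). Advance 3.
Byte at offset 3: 0xF2 = 11110010 → 4-byte char (#2). Advance 4.
Byte at offset 7: 0xEF = 11101111 → 3-byte char (#3). Advance 3.
Byte at offset 10: 0xF4 = 11110100 → 4-byte char (#4). Advance 4.
Byte at offset 14: 0xE0 = 11100000 → 3-byte char (#5). Advance 3.
Byte at offset 17: 0xF3 = 11110011 → 4-byte char (#6). Advance 4.
Byte at offset 21: 0xEF = 11101111 → 3-byte char (#7). Advance 3.
Byte at offset 24: 0xE8 = 11101000 → 3-byte char (#8). Advance 3.
Byte at offset 27: 0xF3 = 11110011 → 4-byte char (#9). Advance 4.
Byte at offset 31: 0xEB = 11101011 → 3-byte char (#10). Advance 3.
Reached end at offset 34 after 10 code points.

10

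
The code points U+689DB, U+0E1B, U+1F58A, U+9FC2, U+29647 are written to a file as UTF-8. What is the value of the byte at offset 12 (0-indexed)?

U+689DB → 4-byte form F1 A8 A7 9B at offsets 0–3.
U+0E1B → 3-byte form E0 B8 9B at offsets 4–6.
U+1F58A → 4-byte form F0 9F 96 8A at offsets 7–10.
U+9FC2 → 3-byte form E9 BF 82 at offsets 11–13.
Offset 12 falls in char 4's range; it's byte 2 of E9 BF 82 = 0xBF.

0xBF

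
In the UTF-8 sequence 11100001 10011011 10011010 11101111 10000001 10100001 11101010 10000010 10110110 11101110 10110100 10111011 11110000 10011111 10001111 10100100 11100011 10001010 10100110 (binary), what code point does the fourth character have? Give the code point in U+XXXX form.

Offset 0: leading byte 0xE1 = 11100001 → 3-byte char #1 = E1 9B 9A.
Offset 3: leading byte 0xEF = 11101111 → 3-byte char #2 = EF 81 A1.
Offset 6: leading byte 0xEA = 11101010 → 3-byte char #3 = EA 82 B6.
Offset 9: leading byte 0xEE = 11101110 → 3-byte char #4 = EE B4 BB.
Leading byte 0xEE = 11101110 matches 1110xxxx → 3-byte sequence.
Byte 1: 0xEE = 11101110, payload 1110 (4 bits).
Byte 2: 0xB4 = 10110100 (10xxxxxx ✓), payload 110100.
Byte 3: 0xBB = 10111011 (10xxxxxx ✓), payload 111011.
Concatenate: 1110110100111011 = 0xED3B (16 bits → U+ED3B).

U+ED3B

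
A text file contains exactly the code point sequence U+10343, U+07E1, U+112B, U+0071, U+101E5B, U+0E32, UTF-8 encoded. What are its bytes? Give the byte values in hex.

F0 90 8D 83 DF A1 E1 84 AB 71 F4 81 B9 9B E0 B8 B2

U+10343: 4-byte form → F0 90 8D 83.
U+07E1: 2-byte form → DF A1.
U+112B: 3-byte form → E1 84 AB.
U+0071: 1-byte form → 71.
U+101E5B: 4-byte form → F4 81 B9 9B.
U+0E32: 3-byte form → E0 B8 B2.
Concatenated (17 bytes): F0 90 8D 83 DF A1 E1 84 AB 71 F4 81 B9 9B E0 B8 B2.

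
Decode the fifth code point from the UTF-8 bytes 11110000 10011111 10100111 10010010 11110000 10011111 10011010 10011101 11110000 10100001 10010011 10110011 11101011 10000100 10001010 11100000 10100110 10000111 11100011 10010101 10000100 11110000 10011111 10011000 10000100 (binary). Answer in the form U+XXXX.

U+0987

Offset 0: leading byte 0xF0 = 11110000 → 4-byte char #1 = F0 9F A7 92.
Offset 4: leading byte 0xF0 = 11110000 → 4-byte char #2 = F0 9F 9A 9D.
Offset 8: leading byte 0xF0 = 11110000 → 4-byte char #3 = F0 A1 93 B3.
Offset 12: leading byte 0xEB = 11101011 → 3-byte char #4 = EB 84 8A.
Offset 15: leading byte 0xE0 = 11100000 → 3-byte char #5 = E0 A6 87.
Leading byte 0xE0 = 11100000 matches 1110xxxx → 3-byte sequence.
Byte 1: 0xE0 = 11100000, payload 0000 (4 bits).
Byte 2: 0xA6 = 10100110 (10xxxxxx ✓), payload 100110.
Byte 3: 0x87 = 10000111 (10xxxxxx ✓), payload 000111.
Concatenate: 0000100110000111 = 0x987 (16 bits → U+0987).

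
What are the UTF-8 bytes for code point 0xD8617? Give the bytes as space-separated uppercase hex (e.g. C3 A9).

F3 98 98 97

U+D8617 = 0xD8617 = 886295 decimal. In range U+10000–U+10FFFF → 4-byte form: 11110xxx 10xxxxxx 10xxxxxx 10xxxxxx.
Binary (21 bits): 011011000011000010111.
Split 3+6+6+6: 011 | 011000 | 011000 | 010111.
Byte 1: 11110011 = 0xF3.
Byte 2: 10011000 = 0x98.
Byte 3: 10011000 = 0x98.
Byte 4: 10010111 = 0x97.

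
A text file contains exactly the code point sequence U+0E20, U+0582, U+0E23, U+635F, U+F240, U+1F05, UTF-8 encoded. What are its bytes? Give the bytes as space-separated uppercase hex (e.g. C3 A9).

U+0E20: 3-byte form → E0 B8 A0.
U+0582: 2-byte form → D6 82.
U+0E23: 3-byte form → E0 B8 A3.
U+635F: 3-byte form → E6 8D 9F.
U+F240: 3-byte form → EF 89 80.
U+1F05: 3-byte form → E1 BC 85.
Concatenated (17 bytes): E0 B8 A0 D6 82 E0 B8 A3 E6 8D 9F EF 89 80 E1 BC 85.

E0 B8 A0 D6 82 E0 B8 A3 E6 8D 9F EF 89 80 E1 BC 85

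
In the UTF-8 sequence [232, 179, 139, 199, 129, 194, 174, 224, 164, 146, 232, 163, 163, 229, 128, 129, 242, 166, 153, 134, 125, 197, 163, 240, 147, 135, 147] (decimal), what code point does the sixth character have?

Offset 0: leading byte 0xE8 = 11101000 → 3-byte char #1 = E8 B3 8B.
Offset 3: leading byte 0xC7 = 11000111 → 2-byte char #2 = C7 81.
Offset 5: leading byte 0xC2 = 11000010 → 2-byte char #3 = C2 AE.
Offset 7: leading byte 0xE0 = 11100000 → 3-byte char #4 = E0 A4 92.
Offset 10: leading byte 0xE8 = 11101000 → 3-byte char #5 = E8 A3 A3.
Offset 13: leading byte 0xE5 = 11100101 → 3-byte char #6 = E5 80 81.
Leading byte 0xE5 = 11100101 matches 1110xxxx → 3-byte sequence.
Byte 1: 0xE5 = 11100101, payload 0101 (4 bits).
Byte 2: 0x80 = 10000000 (10xxxxxx ✓), payload 000000.
Byte 3: 0x81 = 10000001 (10xxxxxx ✓), payload 000001.
Concatenate: 0101000000000001 = 0x5001 (16 bits → U+5001).

U+5001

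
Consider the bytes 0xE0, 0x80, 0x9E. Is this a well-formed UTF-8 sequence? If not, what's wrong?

invalid (overlong encoding)

Leading byte 0xE0 = 11100000 → 3-byte form.
Continuation bytes all match 10xxxxxx. Payload decodes to 0x1E.
But 0x1E < 0x800, the minimum for a 3-byte sequence — this is an overlong encoding.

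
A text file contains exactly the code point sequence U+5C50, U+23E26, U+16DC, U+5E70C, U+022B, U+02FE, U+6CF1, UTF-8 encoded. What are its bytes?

U+5C50: 3-byte form → E5 B1 90.
U+23E26: 4-byte form → F0 A3 B8 A6.
U+16DC: 3-byte form → E1 9B 9C.
U+5E70C: 4-byte form → F1 9E 9C 8C.
U+022B: 2-byte form → C8 AB.
U+02FE: 2-byte form → CB BE.
U+6CF1: 3-byte form → E6 B3 B1.
Concatenated (21 bytes): E5 B1 90 F0 A3 B8 A6 E1 9B 9C F1 9E 9C 8C C8 AB CB BE E6 B3 B1.

E5 B1 90 F0 A3 B8 A6 E1 9B 9C F1 9E 9C 8C C8 AB CB BE E6 B3 B1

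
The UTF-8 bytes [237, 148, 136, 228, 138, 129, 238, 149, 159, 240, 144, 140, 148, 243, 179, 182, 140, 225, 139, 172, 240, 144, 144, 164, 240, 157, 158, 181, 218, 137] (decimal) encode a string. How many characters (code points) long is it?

9

Byte at offset 0: 0xED = 11101101 → 3-byte char (#1). Advance 3.
Byte at offset 3: 0xE4 = 11100100 → 3-byte char (#2). Advance 3.
Byte at offset 6: 0xEE = 11101110 → 3-byte char (#3). Advance 3.
Byte at offset 9: 0xF0 = 11110000 → 4-byte char (#4). Advance 4.
Byte at offset 13: 0xF3 = 11110011 → 4-byte char (#5). Advance 4.
Byte at offset 17: 0xE1 = 11100001 → 3-byte char (#6). Advance 3.
Byte at offset 20: 0xF0 = 11110000 → 4-byte char (#7). Advance 4.
Byte at offset 24: 0xF0 = 11110000 → 4-byte char (#8). Advance 4.
Byte at offset 28: 0xDA = 11011010 → 2-byte char (#9). Advance 2.
Reached end at offset 30 after 9 code points.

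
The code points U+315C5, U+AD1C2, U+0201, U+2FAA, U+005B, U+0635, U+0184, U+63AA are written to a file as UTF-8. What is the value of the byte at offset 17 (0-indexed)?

U+315C5 → 4-byte form F0 B1 97 85 at offsets 0–3.
U+AD1C2 → 4-byte form F2 AD 87 82 at offsets 4–7.
U+0201 → 2-byte form C8 81 at offsets 8–9.
U+2FAA → 3-byte form E2 BE AA at offsets 10–12.
U+005B → 1-byte form 5B at offsets 13–13.
U+0635 → 2-byte form D8 B5 at offsets 14–15.
U+0184 → 2-byte form C6 84 at offsets 16–17.
Offset 17 falls in char 7's range; it's byte 2 of C6 84 = 0x84.

0x84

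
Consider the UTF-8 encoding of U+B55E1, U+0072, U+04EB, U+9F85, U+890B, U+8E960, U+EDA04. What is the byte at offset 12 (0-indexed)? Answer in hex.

U+B55E1 → 4-byte form F2 B5 97 A1 at offsets 0–3.
U+0072 → 1-byte form 72 at offsets 4–4.
U+04EB → 2-byte form D3 AB at offsets 5–6.
U+9F85 → 3-byte form E9 BE 85 at offsets 7–9.
U+890B → 3-byte form E8 A4 8B at offsets 10–12.
Offset 12 falls in char 5's range; it's byte 3 of E8 A4 8B = 0x8B.

0x8B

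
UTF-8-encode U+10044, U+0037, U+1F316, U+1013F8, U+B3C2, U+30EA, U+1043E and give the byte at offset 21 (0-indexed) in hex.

0x90

U+10044 → 4-byte form F0 90 81 84 at offsets 0–3.
U+0037 → 1-byte form 37 at offsets 4–4.
U+1F316 → 4-byte form F0 9F 8C 96 at offsets 5–8.
U+1013F8 → 4-byte form F4 81 8F B8 at offsets 9–12.
U+B3C2 → 3-byte form EB 8F 82 at offsets 13–15.
U+30EA → 3-byte form E3 83 AA at offsets 16–18.
U+1043E → 4-byte form F0 90 90 BE at offsets 19–22.
Offset 21 falls in char 7's range; it's byte 3 of F0 90 90 BE = 0x90.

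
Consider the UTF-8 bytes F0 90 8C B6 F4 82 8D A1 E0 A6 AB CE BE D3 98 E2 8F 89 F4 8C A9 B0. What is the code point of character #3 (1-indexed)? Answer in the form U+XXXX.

Offset 0: leading byte 0xF0 = 11110000 → 4-byte char #1 = F0 90 8C B6.
Offset 4: leading byte 0xF4 = 11110100 → 4-byte char #2 = F4 82 8D A1.
Offset 8: leading byte 0xE0 = 11100000 → 3-byte char #3 = E0 A6 AB.
Leading byte 0xE0 = 11100000 matches 1110xxxx → 3-byte sequence.
Byte 1: 0xE0 = 11100000, payload 0000 (4 bits).
Byte 2: 0xA6 = 10100110 (10xxxxxx ✓), payload 100110.
Byte 3: 0xAB = 10101011 (10xxxxxx ✓), payload 101011.
Concatenate: 0000100110101011 = 0x9AB (16 bits → U+09AB).

U+09AB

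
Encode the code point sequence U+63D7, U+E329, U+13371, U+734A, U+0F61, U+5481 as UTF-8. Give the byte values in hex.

U+63D7: 3-byte form → E6 8F 97.
U+E329: 3-byte form → EE 8C A9.
U+13371: 4-byte form → F0 93 8D B1.
U+734A: 3-byte form → E7 8D 8A.
U+0F61: 3-byte form → E0 BD A1.
U+5481: 3-byte form → E5 92 81.
Concatenated (19 bytes): E6 8F 97 EE 8C A9 F0 93 8D B1 E7 8D 8A E0 BD A1 E5 92 81.

E6 8F 97 EE 8C A9 F0 93 8D B1 E7 8D 8A E0 BD A1 E5 92 81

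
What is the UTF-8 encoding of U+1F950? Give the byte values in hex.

F0 9F A5 90

U+1F950 = 0x1F950 = 129360 decimal. In range U+10000–U+10FFFF → 4-byte form: 11110xxx 10xxxxxx 10xxxxxx 10xxxxxx.
Binary (21 bits): 000011111100101010000.
Split 3+6+6+6: 000 | 011111 | 100101 | 010000.
Byte 1: 11110000 = 0xF0.
Byte 2: 10011111 = 0x9F.
Byte 3: 10100101 = 0xA5.
Byte 4: 10010000 = 0x90.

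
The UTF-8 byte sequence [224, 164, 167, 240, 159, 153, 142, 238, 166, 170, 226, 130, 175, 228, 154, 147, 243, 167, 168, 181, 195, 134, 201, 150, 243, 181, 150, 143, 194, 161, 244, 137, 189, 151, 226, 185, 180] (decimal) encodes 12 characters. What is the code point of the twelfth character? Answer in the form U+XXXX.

Offset 0: leading byte 0xE0 = 11100000 → 3-byte char #1 = E0 A4 A7.
Offset 3: leading byte 0xF0 = 11110000 → 4-byte char #2 = F0 9F 99 8E.
Offset 7: leading byte 0xEE = 11101110 → 3-byte char #3 = EE A6 AA.
Offset 10: leading byte 0xE2 = 11100010 → 3-byte char #4 = E2 82 AF.
Offset 13: leading byte 0xE4 = 11100100 → 3-byte char #5 = E4 9A 93.
Offset 16: leading byte 0xF3 = 11110011 → 4-byte char #6 = F3 A7 A8 B5.
Offset 20: leading byte 0xC3 = 11000011 → 2-byte char #7 = C3 86.
Offset 22: leading byte 0xC9 = 11001001 → 2-byte char #8 = C9 96.
Offset 24: leading byte 0xF3 = 11110011 → 4-byte char #9 = F3 B5 96 8F.
Offset 28: leading byte 0xC2 = 11000010 → 2-byte char #10 = C2 A1.
Offset 30: leading byte 0xF4 = 11110100 → 4-byte char #11 = F4 89 BD 97.
Offset 34: leading byte 0xE2 = 11100010 → 3-byte char #12 = E2 B9 B4.
Leading byte 0xE2 = 11100010 matches 1110xxxx → 3-byte sequence.
Byte 1: 0xE2 = 11100010, payload 0010 (4 bits).
Byte 2: 0xB9 = 10111001 (10xxxxxx ✓), payload 111001.
Byte 3: 0xB4 = 10110100 (10xxxxxx ✓), payload 110100.
Concatenate: 0010111001110100 = 0x2E74 (16 bits → U+2E74).

U+2E74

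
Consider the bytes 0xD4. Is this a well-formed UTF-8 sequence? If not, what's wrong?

invalid (sequence truncated)

Leading byte 0xD4 = 11010100 → 2-byte form, but only 1 byte is present.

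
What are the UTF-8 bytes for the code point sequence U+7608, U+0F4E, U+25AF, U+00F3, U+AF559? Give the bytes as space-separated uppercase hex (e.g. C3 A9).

U+7608: 3-byte form → E7 98 88.
U+0F4E: 3-byte form → E0 BD 8E.
U+25AF: 3-byte form → E2 96 AF.
U+00F3: 2-byte form → C3 B3.
U+AF559: 4-byte form → F2 AF 95 99.
Concatenated (15 bytes): E7 98 88 E0 BD 8E E2 96 AF C3 B3 F2 AF 95 99.

E7 98 88 E0 BD 8E E2 96 AF C3 B3 F2 AF 95 99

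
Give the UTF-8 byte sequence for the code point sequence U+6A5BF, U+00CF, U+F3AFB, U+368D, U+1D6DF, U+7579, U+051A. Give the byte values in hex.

F1 AA 96 BF C3 8F F3 B3 AB BB E3 9A 8D F0 9D 9B 9F E7 95 B9 D4 9A

U+6A5BF: 4-byte form → F1 AA 96 BF.
U+00CF: 2-byte form → C3 8F.
U+F3AFB: 4-byte form → F3 B3 AB BB.
U+368D: 3-byte form → E3 9A 8D.
U+1D6DF: 4-byte form → F0 9D 9B 9F.
U+7579: 3-byte form → E7 95 B9.
U+051A: 2-byte form → D4 9A.
Concatenated (22 bytes): F1 AA 96 BF C3 8F F3 B3 AB BB E3 9A 8D F0 9D 9B 9F E7 95 B9 D4 9A.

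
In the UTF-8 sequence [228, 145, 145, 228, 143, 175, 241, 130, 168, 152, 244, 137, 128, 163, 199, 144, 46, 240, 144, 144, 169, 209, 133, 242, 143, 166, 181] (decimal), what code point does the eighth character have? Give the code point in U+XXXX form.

U+0445

Offset 0: leading byte 0xE4 = 11100100 → 3-byte char #1 = E4 91 91.
Offset 3: leading byte 0xE4 = 11100100 → 3-byte char #2 = E4 8F AF.
Offset 6: leading byte 0xF1 = 11110001 → 4-byte char #3 = F1 82 A8 98.
Offset 10: leading byte 0xF4 = 11110100 → 4-byte char #4 = F4 89 80 A3.
Offset 14: leading byte 0xC7 = 11000111 → 2-byte char #5 = C7 90.
Offset 16: leading byte 0x2E = 00101110 → 1-byte char #6 = 2E.
Offset 17: leading byte 0xF0 = 11110000 → 4-byte char #7 = F0 90 90 A9.
Offset 21: leading byte 0xD1 = 11010001 → 2-byte char #8 = D1 85.
Leading byte 0xD1 = 11010001 matches 110xxxxx → 2-byte sequence.
Byte 1: 0xD1 = 11010001, payload 10001 (5 bits).
Byte 2: 0x85 = 10000101 (10xxxxxx ✓), payload 000101.
Concatenate: 10001000101 = 0x445 (11 bits → U+0445).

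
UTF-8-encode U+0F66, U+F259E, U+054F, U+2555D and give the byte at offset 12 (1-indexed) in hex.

1-indexed offset 12 is 0-indexed offset 11.
U+0F66 → 3-byte form E0 BD A6 at offsets 0–2.
U+F259E → 4-byte form F3 B2 96 9E at offsets 3–6.
U+054F → 2-byte form D5 8F at offsets 7–8.
U+2555D → 4-byte form F0 A5 95 9D at offsets 9–12.
Offset 11 falls in char 4's range; it's byte 3 of F0 A5 95 9D = 0x95.

0x95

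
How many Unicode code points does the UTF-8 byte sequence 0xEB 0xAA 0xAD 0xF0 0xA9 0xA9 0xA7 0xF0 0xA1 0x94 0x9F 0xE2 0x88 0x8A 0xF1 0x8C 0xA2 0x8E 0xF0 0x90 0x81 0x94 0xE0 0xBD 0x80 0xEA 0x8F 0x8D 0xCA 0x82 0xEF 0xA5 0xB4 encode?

Byte at offset 0: 0xEB = 11101011 → 3-byte char (#1). Advance 3.
Byte at offset 3: 0xF0 = 11110000 → 4-byte char (#2). Advance 4.
Byte at offset 7: 0xF0 = 11110000 → 4-byte char (#3). Advance 4.
Byte at offset 11: 0xE2 = 11100010 → 3-byte char (#4). Advance 3.
Byte at offset 14: 0xF1 = 11110001 → 4-byte char (#5). Advance 4.
Byte at offset 18: 0xF0 = 11110000 → 4-byte char (#6). Advance 4.
Byte at offset 22: 0xE0 = 11100000 → 3-byte char (#7). Advance 3.
Byte at offset 25: 0xEA = 11101010 → 3-byte char (#8). Advance 3.
Byte at offset 28: 0xCA = 11001010 → 2-byte char (#9). Advance 2.
Byte at offset 30: 0xEF = 11101111 → 3-byte char (#10). Advance 3.
Reached end at offset 33 after 10 code points.

10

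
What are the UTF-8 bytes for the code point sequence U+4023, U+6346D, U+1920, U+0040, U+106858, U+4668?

U+4023: 3-byte form → E4 80 A3.
U+6346D: 4-byte form → F1 A3 91 AD.
U+1920: 3-byte form → E1 A4 A0.
U+0040: 1-byte form → 40.
U+106858: 4-byte form → F4 86 A1 98.
U+4668: 3-byte form → E4 99 A8.
Concatenated (18 bytes): E4 80 A3 F1 A3 91 AD E1 A4 A0 40 F4 86 A1 98 E4 99 A8.

E4 80 A3 F1 A3 91 AD E1 A4 A0 40 F4 86 A1 98 E4 99 A8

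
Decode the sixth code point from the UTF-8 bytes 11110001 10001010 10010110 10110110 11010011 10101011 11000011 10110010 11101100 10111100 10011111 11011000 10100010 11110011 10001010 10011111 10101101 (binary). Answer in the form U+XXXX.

U+CA7ED

Offset 0: leading byte 0xF1 = 11110001 → 4-byte char #1 = F1 8A 96 B6.
Offset 4: leading byte 0xD3 = 11010011 → 2-byte char #2 = D3 AB.
Offset 6: leading byte 0xC3 = 11000011 → 2-byte char #3 = C3 B2.
Offset 8: leading byte 0xEC = 11101100 → 3-byte char #4 = EC BC 9F.
Offset 11: leading byte 0xD8 = 11011000 → 2-byte char #5 = D8 A2.
Offset 13: leading byte 0xF3 = 11110011 → 4-byte char #6 = F3 8A 9F AD.
Leading byte 0xF3 = 11110011 matches 11110xxx → 4-byte sequence.
Byte 1: 0xF3 = 11110011, payload 011 (3 bits).
Byte 2: 0x8A = 10001010 (10xxxxxx ✓), payload 001010.
Byte 3: 0x9F = 10011111 (10xxxxxx ✓), payload 011111.
Byte 4: 0xAD = 10101101 (10xxxxxx ✓), payload 101101.
Concatenate: 011001010011111101101 = 0xCA7ED (21 bits → U+CA7ED).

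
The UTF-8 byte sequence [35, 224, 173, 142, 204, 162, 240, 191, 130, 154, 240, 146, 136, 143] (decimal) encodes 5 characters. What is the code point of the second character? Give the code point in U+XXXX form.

Offset 0: leading byte 0x23 = 00100011 → 1-byte char #1 = 23.
Offset 1: leading byte 0xE0 = 11100000 → 3-byte char #2 = E0 AD 8E.
Leading byte 0xE0 = 11100000 matches 1110xxxx → 3-byte sequence.
Byte 1: 0xE0 = 11100000, payload 0000 (4 bits).
Byte 2: 0xAD = 10101101 (10xxxxxx ✓), payload 101101.
Byte 3: 0x8E = 10001110 (10xxxxxx ✓), payload 001110.
Concatenate: 0000101101001110 = 0xB4E (16 bits → U+0B4E).

U+0B4E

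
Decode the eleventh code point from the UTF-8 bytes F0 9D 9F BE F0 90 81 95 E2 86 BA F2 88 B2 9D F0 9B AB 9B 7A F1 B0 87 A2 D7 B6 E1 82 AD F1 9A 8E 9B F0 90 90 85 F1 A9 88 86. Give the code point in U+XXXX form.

U+10405

Offset 0: leading byte 0xF0 = 11110000 → 4-byte char #1 = F0 9D 9F BE.
Offset 4: leading byte 0xF0 = 11110000 → 4-byte char #2 = F0 90 81 95.
Offset 8: leading byte 0xE2 = 11100010 → 3-byte char #3 = E2 86 BA.
Offset 11: leading byte 0xF2 = 11110010 → 4-byte char #4 = F2 88 B2 9D.
Offset 15: leading byte 0xF0 = 11110000 → 4-byte char #5 = F0 9B AB 9B.
Offset 19: leading byte 0x7A = 01111010 → 1-byte char #6 = 7A.
Offset 20: leading byte 0xF1 = 11110001 → 4-byte char #7 = F1 B0 87 A2.
Offset 24: leading byte 0xD7 = 11010111 → 2-byte char #8 = D7 B6.
Offset 26: leading byte 0xE1 = 11100001 → 3-byte char #9 = E1 82 AD.
Offset 29: leading byte 0xF1 = 11110001 → 4-byte char #10 = F1 9A 8E 9B.
Offset 33: leading byte 0xF0 = 11110000 → 4-byte char #11 = F0 90 90 85.
Leading byte 0xF0 = 11110000 matches 11110xxx → 4-byte sequence.
Byte 1: 0xF0 = 11110000, payload 000 (3 bits).
Byte 2: 0x90 = 10010000 (10xxxxxx ✓), payload 010000.
Byte 3: 0x90 = 10010000 (10xxxxxx ✓), payload 010000.
Byte 4: 0x85 = 10000101 (10xxxxxx ✓), payload 000101.
Concatenate: 000010000010000000101 = 0x10405 (21 bits → U+10405).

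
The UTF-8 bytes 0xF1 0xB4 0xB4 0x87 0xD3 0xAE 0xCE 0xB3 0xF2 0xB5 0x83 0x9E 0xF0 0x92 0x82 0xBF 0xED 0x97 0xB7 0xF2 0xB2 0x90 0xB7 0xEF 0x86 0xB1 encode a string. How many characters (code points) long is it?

Byte at offset 0: 0xF1 = 11110001 → 4-byte char (#1). Advance 4.
Byte at offset 4: 0xD3 = 11010011 → 2-byte char (#2). Advance 2.
Byte at offset 6: 0xCE = 11001110 → 2-byte char (#3). Advance 2.
Byte at offset 8: 0xF2 = 11110010 → 4-byte char (#4). Advance 4.
Byte at offset 12: 0xF0 = 11110000 → 4-byte char (#5). Advance 4.
Byte at offset 16: 0xED = 11101101 → 3-byte char (#6). Advance 3.
Byte at offset 19: 0xF2 = 11110010 → 4-byte char (#7). Advance 4.
Byte at offset 23: 0xEF = 11101111 → 3-byte char (#8). Advance 3.
Reached end at offset 26 after 8 code points.

8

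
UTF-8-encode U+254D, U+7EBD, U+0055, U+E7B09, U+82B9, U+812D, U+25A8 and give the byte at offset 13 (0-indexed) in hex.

U+254D → 3-byte form E2 95 8D at offsets 0–2.
U+7EBD → 3-byte form E7 BA BD at offsets 3–5.
U+0055 → 1-byte form 55 at offsets 6–6.
U+E7B09 → 4-byte form F3 A7 AC 89 at offsets 7–10.
U+82B9 → 3-byte form E8 8A B9 at offsets 11–13.
Offset 13 falls in char 5's range; it's byte 3 of E8 8A B9 = 0xB9.

0xB9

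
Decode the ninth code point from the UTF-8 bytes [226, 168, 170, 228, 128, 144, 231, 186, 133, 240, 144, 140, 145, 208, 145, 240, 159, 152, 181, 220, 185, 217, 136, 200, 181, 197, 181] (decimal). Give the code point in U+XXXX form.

Offset 0: leading byte 0xE2 = 11100010 → 3-byte char #1 = E2 A8 AA.
Offset 3: leading byte 0xE4 = 11100100 → 3-byte char #2 = E4 80 90.
Offset 6: leading byte 0xE7 = 11100111 → 3-byte char #3 = E7 BA 85.
Offset 9: leading byte 0xF0 = 11110000 → 4-byte char #4 = F0 90 8C 91.
Offset 13: leading byte 0xD0 = 11010000 → 2-byte char #5 = D0 91.
Offset 15: leading byte 0xF0 = 11110000 → 4-byte char #6 = F0 9F 98 B5.
Offset 19: leading byte 0xDC = 11011100 → 2-byte char #7 = DC B9.
Offset 21: leading byte 0xD9 = 11011001 → 2-byte char #8 = D9 88.
Offset 23: leading byte 0xC8 = 11001000 → 2-byte char #9 = C8 B5.
Leading byte 0xC8 = 11001000 matches 110xxxxx → 2-byte sequence.
Byte 1: 0xC8 = 11001000, payload 01000 (5 bits).
Byte 2: 0xB5 = 10110101 (10xxxxxx ✓), payload 110101.
Concatenate: 01000110101 = 0x235 (11 bits → U+0235).

U+0235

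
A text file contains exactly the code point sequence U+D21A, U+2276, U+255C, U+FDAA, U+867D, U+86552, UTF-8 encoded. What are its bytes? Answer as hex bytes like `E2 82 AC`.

ED 88 9A E2 89 B6 E2 95 9C EF B6 AA E8 99 BD F2 86 95 92

U+D21A: 3-byte form → ED 88 9A.
U+2276: 3-byte form → E2 89 B6.
U+255C: 3-byte form → E2 95 9C.
U+FDAA: 3-byte form → EF B6 AA.
U+867D: 3-byte form → E8 99 BD.
U+86552: 4-byte form → F2 86 95 92.
Concatenated (19 bytes): ED 88 9A E2 89 B6 E2 95 9C EF B6 AA E8 99 BD F2 86 95 92.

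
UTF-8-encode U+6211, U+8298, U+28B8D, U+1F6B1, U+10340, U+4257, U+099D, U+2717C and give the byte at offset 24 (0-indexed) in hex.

0xF0

U+6211 → 3-byte form E6 88 91 at offsets 0–2.
U+8298 → 3-byte form E8 8A 98 at offsets 3–5.
U+28B8D → 4-byte form F0 A8 AE 8D at offsets 6–9.
U+1F6B1 → 4-byte form F0 9F 9A B1 at offsets 10–13.
U+10340 → 4-byte form F0 90 8D 80 at offsets 14–17.
U+4257 → 3-byte form E4 89 97 at offsets 18–20.
U+099D → 3-byte form E0 A6 9D at offsets 21–23.
U+2717C → 4-byte form F0 A7 85 BC at offsets 24–27.
Offset 24 falls in char 8's range; it's byte 1 of F0 A7 85 BC = 0xF0.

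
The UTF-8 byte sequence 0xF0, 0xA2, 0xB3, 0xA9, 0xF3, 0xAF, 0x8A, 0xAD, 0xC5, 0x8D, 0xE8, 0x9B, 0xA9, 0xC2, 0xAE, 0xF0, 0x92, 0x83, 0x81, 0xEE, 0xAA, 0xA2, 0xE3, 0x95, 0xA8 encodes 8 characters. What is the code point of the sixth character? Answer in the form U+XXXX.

U+120C1

Offset 0: leading byte 0xF0 = 11110000 → 4-byte char #1 = F0 A2 B3 A9.
Offset 4: leading byte 0xF3 = 11110011 → 4-byte char #2 = F3 AF 8A AD.
Offset 8: leading byte 0xC5 = 11000101 → 2-byte char #3 = C5 8D.
Offset 10: leading byte 0xE8 = 11101000 → 3-byte char #4 = E8 9B A9.
Offset 13: leading byte 0xC2 = 11000010 → 2-byte char #5 = C2 AE.
Offset 15: leading byte 0xF0 = 11110000 → 4-byte char #6 = F0 92 83 81.
Leading byte 0xF0 = 11110000 matches 11110xxx → 4-byte sequence.
Byte 1: 0xF0 = 11110000, payload 000 (3 bits).
Byte 2: 0x92 = 10010010 (10xxxxxx ✓), payload 010010.
Byte 3: 0x83 = 10000011 (10xxxxxx ✓), payload 000011.
Byte 4: 0x81 = 10000001 (10xxxxxx ✓), payload 000001.
Concatenate: 000010010000011000001 = 0x120C1 (21 bits → U+120C1).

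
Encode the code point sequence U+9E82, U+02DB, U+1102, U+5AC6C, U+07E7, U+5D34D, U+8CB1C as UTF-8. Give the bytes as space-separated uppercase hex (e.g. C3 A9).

U+9E82: 3-byte form → E9 BA 82.
U+02DB: 2-byte form → CB 9B.
U+1102: 3-byte form → E1 84 82.
U+5AC6C: 4-byte form → F1 9A B1 AC.
U+07E7: 2-byte form → DF A7.
U+5D34D: 4-byte form → F1 9D 8D 8D.
U+8CB1C: 4-byte form → F2 8C AC 9C.
Concatenated (22 bytes): E9 BA 82 CB 9B E1 84 82 F1 9A B1 AC DF A7 F1 9D 8D 8D F2 8C AC 9C.

E9 BA 82 CB 9B E1 84 82 F1 9A B1 AC DF A7 F1 9D 8D 8D F2 8C AC 9C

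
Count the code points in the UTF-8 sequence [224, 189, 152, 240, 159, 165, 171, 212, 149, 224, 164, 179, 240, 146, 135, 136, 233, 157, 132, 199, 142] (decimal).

Byte at offset 0: 0xE0 = 11100000 → 3-byte char (#1). Advance 3.
Byte at offset 3: 0xF0 = 11110000 → 4-byte char (#2). Advance 4.
Byte at offset 7: 0xD4 = 11010100 → 2-byte char (#3). Advance 2.
Byte at offset 9: 0xE0 = 11100000 → 3-byte char (#4). Advance 3.
Byte at offset 12: 0xF0 = 11110000 → 4-byte char (#5). Advance 4.
Byte at offset 16: 0xE9 = 11101001 → 3-byte char (#6). Advance 3.
Byte at offset 19: 0xC7 = 11000111 → 2-byte char (#7). Advance 2.
Reached end at offset 21 after 7 code points.

7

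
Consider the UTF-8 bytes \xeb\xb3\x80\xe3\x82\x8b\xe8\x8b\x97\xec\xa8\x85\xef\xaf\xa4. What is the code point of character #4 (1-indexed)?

Offset 0: leading byte 0xEB = 11101011 → 3-byte char #1 = EB B3 80.
Offset 3: leading byte 0xE3 = 11100011 → 3-byte char #2 = E3 82 8B.
Offset 6: leading byte 0xE8 = 11101000 → 3-byte char #3 = E8 8B 97.
Offset 9: leading byte 0xEC = 11101100 → 3-byte char #4 = EC A8 85.
Leading byte 0xEC = 11101100 matches 1110xxxx → 3-byte sequence.
Byte 1: 0xEC = 11101100, payload 1100 (4 bits).
Byte 2: 0xA8 = 10101000 (10xxxxxx ✓), payload 101000.
Byte 3: 0x85 = 10000101 (10xxxxxx ✓), payload 000101.
Concatenate: 1100101000000101 = 0xCA05 (16 bits → U+CA05).

U+CA05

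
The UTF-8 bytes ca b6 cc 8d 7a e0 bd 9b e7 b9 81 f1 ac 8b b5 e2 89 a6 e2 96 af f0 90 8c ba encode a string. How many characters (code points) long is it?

Byte at offset 0: 0xCA = 11001010 → 2-byte char (#1). Advance 2.
Byte at offset 2: 0xCC = 11001100 → 2-byte char (#2). Advance 2.
Byte at offset 4: 0x7A = 01111010 → 1-byte char (#3). Advance 1.
Byte at offset 5: 0xE0 = 11100000 → 3-byte char (#4). Advance 3.
Byte at offset 8: 0xE7 = 11100111 → 3-byte char (#5). Advance 3.
Byte at offset 11: 0xF1 = 11110001 → 4-byte char (#6). Advance 4.
Byte at offset 15: 0xE2 = 11100010 → 3-byte char (#7). Advance 3.
Byte at offset 18: 0xE2 = 11100010 → 3-byte char (#8). Advance 3.
Byte at offset 21: 0xF0 = 11110000 → 4-byte char (#9). Advance 4.
Reached end at offset 25 after 9 code points.

9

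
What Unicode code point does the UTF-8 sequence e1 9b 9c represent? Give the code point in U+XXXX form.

Leading byte 0xE1 = 11100001 matches 1110xxxx → 3-byte sequence.
Byte 1: 0xE1 = 11100001, payload 0001 (4 bits).
Byte 2: 0x9B = 10011011 (10xxxxxx ✓), payload 011011.
Byte 3: 0x9C = 10011100 (10xxxxxx ✓), payload 011100.
Concatenate: 0001011011011100 = 0x16DC (16 bits → U+16DC).

U+16DC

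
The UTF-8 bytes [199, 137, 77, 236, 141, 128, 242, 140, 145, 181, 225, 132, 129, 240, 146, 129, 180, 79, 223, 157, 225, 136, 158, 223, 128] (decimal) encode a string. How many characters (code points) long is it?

10

Byte at offset 0: 0xC7 = 11000111 → 2-byte char (#1). Advance 2.
Byte at offset 2: 0x4D = 01001101 → 1-byte char (#2). Advance 1.
Byte at offset 3: 0xEC = 11101100 → 3-byte char (#3). Advance 3.
Byte at offset 6: 0xF2 = 11110010 → 4-byte char (#4). Advance 4.
Byte at offset 10: 0xE1 = 11100001 → 3-byte char (#5). Advance 3.
Byte at offset 13: 0xF0 = 11110000 → 4-byte char (#6). Advance 4.
Byte at offset 17: 0x4F = 01001111 → 1-byte char (#7). Advance 1.
Byte at offset 18: 0xDF = 11011111 → 2-byte char (#8). Advance 2.
Byte at offset 20: 0xE1 = 11100001 → 3-byte char (#9). Advance 3.
Byte at offset 23: 0xDF = 11011111 → 2-byte char (#10). Advance 2.
Reached end at offset 25 after 10 code points.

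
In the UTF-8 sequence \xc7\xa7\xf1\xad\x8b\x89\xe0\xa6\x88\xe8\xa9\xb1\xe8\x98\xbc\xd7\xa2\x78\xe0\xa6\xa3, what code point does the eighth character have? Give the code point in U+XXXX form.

U+09A3

Offset 0: leading byte 0xC7 = 11000111 → 2-byte char #1 = C7 A7.
Offset 2: leading byte 0xF1 = 11110001 → 4-byte char #2 = F1 AD 8B 89.
Offset 6: leading byte 0xE0 = 11100000 → 3-byte char #3 = E0 A6 88.
Offset 9: leading byte 0xE8 = 11101000 → 3-byte char #4 = E8 A9 B1.
Offset 12: leading byte 0xE8 = 11101000 → 3-byte char #5 = E8 98 BC.
Offset 15: leading byte 0xD7 = 11010111 → 2-byte char #6 = D7 A2.
Offset 17: leading byte 0x78 = 01111000 → 1-byte char #7 = 78.
Offset 18: leading byte 0xE0 = 11100000 → 3-byte char #8 = E0 A6 A3.
Leading byte 0xE0 = 11100000 matches 1110xxxx → 3-byte sequence.
Byte 1: 0xE0 = 11100000, payload 0000 (4 bits).
Byte 2: 0xA6 = 10100110 (10xxxxxx ✓), payload 100110.
Byte 3: 0xA3 = 10100011 (10xxxxxx ✓), payload 100011.
Concatenate: 0000100110100011 = 0x9A3 (16 bits → U+09A3).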